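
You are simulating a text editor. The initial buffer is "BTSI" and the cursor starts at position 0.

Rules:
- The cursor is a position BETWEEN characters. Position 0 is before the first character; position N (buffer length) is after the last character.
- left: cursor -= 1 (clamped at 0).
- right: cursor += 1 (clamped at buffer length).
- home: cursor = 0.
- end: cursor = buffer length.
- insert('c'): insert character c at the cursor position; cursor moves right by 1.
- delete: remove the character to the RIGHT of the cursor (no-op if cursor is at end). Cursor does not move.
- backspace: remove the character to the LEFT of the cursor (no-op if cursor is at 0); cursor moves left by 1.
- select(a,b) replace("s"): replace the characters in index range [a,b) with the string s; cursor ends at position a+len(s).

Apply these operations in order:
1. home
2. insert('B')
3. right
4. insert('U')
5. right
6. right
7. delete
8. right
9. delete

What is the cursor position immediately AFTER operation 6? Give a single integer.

After op 1 (home): buf='BTSI' cursor=0
After op 2 (insert('B')): buf='BBTSI' cursor=1
After op 3 (right): buf='BBTSI' cursor=2
After op 4 (insert('U')): buf='BBUTSI' cursor=3
After op 5 (right): buf='BBUTSI' cursor=4
After op 6 (right): buf='BBUTSI' cursor=5

Answer: 5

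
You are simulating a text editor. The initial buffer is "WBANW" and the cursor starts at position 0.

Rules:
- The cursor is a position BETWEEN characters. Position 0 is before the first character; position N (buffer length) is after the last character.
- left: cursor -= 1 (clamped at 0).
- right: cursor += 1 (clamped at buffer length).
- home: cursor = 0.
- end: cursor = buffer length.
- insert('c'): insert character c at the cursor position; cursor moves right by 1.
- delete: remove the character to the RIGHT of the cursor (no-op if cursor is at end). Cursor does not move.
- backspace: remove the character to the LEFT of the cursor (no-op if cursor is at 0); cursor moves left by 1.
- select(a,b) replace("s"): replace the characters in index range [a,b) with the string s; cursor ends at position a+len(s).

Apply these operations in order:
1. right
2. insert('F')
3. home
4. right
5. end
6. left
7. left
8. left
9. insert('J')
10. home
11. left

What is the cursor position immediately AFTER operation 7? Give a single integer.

Answer: 4

Derivation:
After op 1 (right): buf='WBANW' cursor=1
After op 2 (insert('F')): buf='WFBANW' cursor=2
After op 3 (home): buf='WFBANW' cursor=0
After op 4 (right): buf='WFBANW' cursor=1
After op 5 (end): buf='WFBANW' cursor=6
After op 6 (left): buf='WFBANW' cursor=5
After op 7 (left): buf='WFBANW' cursor=4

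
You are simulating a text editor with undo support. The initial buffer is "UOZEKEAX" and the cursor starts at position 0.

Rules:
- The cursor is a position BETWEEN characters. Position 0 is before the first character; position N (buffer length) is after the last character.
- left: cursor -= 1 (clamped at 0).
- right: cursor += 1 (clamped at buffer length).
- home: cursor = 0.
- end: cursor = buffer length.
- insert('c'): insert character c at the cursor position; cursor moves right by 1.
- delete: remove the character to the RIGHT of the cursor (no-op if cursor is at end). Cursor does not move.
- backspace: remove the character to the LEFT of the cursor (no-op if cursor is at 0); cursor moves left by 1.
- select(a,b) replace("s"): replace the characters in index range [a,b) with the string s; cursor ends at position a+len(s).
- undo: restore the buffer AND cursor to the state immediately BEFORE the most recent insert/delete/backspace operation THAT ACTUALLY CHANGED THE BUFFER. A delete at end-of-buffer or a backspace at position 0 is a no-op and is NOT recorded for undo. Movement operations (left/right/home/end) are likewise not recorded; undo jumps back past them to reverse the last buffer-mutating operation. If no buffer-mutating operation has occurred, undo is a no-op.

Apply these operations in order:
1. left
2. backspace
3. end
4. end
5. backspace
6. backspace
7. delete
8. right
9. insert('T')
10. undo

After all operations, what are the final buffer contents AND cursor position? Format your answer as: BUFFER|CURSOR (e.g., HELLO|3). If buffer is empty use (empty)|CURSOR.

After op 1 (left): buf='UOZEKEAX' cursor=0
After op 2 (backspace): buf='UOZEKEAX' cursor=0
After op 3 (end): buf='UOZEKEAX' cursor=8
After op 4 (end): buf='UOZEKEAX' cursor=8
After op 5 (backspace): buf='UOZEKEA' cursor=7
After op 6 (backspace): buf='UOZEKE' cursor=6
After op 7 (delete): buf='UOZEKE' cursor=6
After op 8 (right): buf='UOZEKE' cursor=6
After op 9 (insert('T')): buf='UOZEKET' cursor=7
After op 10 (undo): buf='UOZEKE' cursor=6

Answer: UOZEKE|6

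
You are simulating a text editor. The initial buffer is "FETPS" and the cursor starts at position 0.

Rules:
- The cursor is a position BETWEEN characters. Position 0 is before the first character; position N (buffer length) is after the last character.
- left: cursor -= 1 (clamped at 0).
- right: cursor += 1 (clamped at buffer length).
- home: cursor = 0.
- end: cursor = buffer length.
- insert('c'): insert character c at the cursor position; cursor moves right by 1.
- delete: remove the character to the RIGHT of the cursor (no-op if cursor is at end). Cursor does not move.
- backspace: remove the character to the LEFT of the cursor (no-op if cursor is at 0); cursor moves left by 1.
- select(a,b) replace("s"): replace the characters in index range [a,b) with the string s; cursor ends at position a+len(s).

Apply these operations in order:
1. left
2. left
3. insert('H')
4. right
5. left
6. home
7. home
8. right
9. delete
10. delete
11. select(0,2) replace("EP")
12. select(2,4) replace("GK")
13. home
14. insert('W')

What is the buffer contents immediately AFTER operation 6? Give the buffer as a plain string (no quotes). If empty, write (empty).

After op 1 (left): buf='FETPS' cursor=0
After op 2 (left): buf='FETPS' cursor=0
After op 3 (insert('H')): buf='HFETPS' cursor=1
After op 4 (right): buf='HFETPS' cursor=2
After op 5 (left): buf='HFETPS' cursor=1
After op 6 (home): buf='HFETPS' cursor=0

Answer: HFETPS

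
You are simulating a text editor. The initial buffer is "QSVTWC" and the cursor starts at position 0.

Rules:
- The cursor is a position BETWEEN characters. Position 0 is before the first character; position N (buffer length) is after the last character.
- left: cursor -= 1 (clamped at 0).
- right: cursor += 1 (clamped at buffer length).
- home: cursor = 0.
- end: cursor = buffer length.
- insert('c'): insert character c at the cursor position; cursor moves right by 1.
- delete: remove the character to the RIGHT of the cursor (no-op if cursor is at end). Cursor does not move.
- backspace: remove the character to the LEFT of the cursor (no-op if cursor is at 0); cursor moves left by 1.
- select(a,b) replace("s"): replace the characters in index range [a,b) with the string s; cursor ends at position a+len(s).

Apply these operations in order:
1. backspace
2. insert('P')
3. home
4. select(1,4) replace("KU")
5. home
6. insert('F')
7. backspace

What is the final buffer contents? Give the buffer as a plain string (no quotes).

Answer: PKUTWC

Derivation:
After op 1 (backspace): buf='QSVTWC' cursor=0
After op 2 (insert('P')): buf='PQSVTWC' cursor=1
After op 3 (home): buf='PQSVTWC' cursor=0
After op 4 (select(1,4) replace("KU")): buf='PKUTWC' cursor=3
After op 5 (home): buf='PKUTWC' cursor=0
After op 6 (insert('F')): buf='FPKUTWC' cursor=1
After op 7 (backspace): buf='PKUTWC' cursor=0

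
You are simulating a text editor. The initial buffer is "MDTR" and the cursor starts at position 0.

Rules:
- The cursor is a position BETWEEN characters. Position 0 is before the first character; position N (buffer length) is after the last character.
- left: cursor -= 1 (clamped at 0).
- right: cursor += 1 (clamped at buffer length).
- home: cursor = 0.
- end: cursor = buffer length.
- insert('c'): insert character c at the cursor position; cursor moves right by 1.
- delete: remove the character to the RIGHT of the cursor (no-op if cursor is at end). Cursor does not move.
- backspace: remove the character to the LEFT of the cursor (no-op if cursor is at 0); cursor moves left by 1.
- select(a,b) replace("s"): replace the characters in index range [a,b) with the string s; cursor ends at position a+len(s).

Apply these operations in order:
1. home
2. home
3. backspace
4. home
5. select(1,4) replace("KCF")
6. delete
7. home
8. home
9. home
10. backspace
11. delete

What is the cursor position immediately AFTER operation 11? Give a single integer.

After op 1 (home): buf='MDTR' cursor=0
After op 2 (home): buf='MDTR' cursor=0
After op 3 (backspace): buf='MDTR' cursor=0
After op 4 (home): buf='MDTR' cursor=0
After op 5 (select(1,4) replace("KCF")): buf='MKCF' cursor=4
After op 6 (delete): buf='MKCF' cursor=4
After op 7 (home): buf='MKCF' cursor=0
After op 8 (home): buf='MKCF' cursor=0
After op 9 (home): buf='MKCF' cursor=0
After op 10 (backspace): buf='MKCF' cursor=0
After op 11 (delete): buf='KCF' cursor=0

Answer: 0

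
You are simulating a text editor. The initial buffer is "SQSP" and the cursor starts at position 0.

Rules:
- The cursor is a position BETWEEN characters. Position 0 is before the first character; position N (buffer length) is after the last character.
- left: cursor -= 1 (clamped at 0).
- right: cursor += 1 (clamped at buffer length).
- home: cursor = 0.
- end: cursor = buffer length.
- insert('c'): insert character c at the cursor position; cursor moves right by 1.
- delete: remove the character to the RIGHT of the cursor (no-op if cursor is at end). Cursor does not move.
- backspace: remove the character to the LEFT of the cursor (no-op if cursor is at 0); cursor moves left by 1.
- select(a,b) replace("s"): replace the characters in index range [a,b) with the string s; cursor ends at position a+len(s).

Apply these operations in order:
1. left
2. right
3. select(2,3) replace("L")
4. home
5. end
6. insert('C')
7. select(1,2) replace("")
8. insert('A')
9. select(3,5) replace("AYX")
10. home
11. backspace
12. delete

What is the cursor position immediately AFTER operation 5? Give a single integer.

After op 1 (left): buf='SQSP' cursor=0
After op 2 (right): buf='SQSP' cursor=1
After op 3 (select(2,3) replace("L")): buf='SQLP' cursor=3
After op 4 (home): buf='SQLP' cursor=0
After op 5 (end): buf='SQLP' cursor=4

Answer: 4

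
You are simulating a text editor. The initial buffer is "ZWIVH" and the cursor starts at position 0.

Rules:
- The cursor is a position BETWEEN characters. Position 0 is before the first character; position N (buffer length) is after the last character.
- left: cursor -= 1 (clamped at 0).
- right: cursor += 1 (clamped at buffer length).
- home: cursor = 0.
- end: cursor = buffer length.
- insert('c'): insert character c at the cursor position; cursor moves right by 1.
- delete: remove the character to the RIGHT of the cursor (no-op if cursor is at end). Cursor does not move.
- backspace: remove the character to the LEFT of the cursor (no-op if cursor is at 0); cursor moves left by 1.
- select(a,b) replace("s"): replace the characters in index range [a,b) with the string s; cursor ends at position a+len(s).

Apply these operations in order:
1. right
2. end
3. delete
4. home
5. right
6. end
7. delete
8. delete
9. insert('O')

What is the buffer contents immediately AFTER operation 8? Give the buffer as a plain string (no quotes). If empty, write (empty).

After op 1 (right): buf='ZWIVH' cursor=1
After op 2 (end): buf='ZWIVH' cursor=5
After op 3 (delete): buf='ZWIVH' cursor=5
After op 4 (home): buf='ZWIVH' cursor=0
After op 5 (right): buf='ZWIVH' cursor=1
After op 6 (end): buf='ZWIVH' cursor=5
After op 7 (delete): buf='ZWIVH' cursor=5
After op 8 (delete): buf='ZWIVH' cursor=5

Answer: ZWIVH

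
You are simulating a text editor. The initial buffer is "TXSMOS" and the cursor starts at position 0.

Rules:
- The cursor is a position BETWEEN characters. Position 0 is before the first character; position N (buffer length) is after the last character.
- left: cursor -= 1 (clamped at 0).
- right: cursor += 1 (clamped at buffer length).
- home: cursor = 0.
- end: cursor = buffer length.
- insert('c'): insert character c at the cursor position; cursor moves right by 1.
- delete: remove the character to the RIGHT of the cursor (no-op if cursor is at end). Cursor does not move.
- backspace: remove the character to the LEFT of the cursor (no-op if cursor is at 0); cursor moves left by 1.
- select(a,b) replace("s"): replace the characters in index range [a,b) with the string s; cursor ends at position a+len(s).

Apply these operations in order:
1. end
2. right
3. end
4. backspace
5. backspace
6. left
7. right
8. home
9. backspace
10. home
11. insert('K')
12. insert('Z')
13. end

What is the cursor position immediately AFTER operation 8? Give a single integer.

After op 1 (end): buf='TXSMOS' cursor=6
After op 2 (right): buf='TXSMOS' cursor=6
After op 3 (end): buf='TXSMOS' cursor=6
After op 4 (backspace): buf='TXSMO' cursor=5
After op 5 (backspace): buf='TXSM' cursor=4
After op 6 (left): buf='TXSM' cursor=3
After op 7 (right): buf='TXSM' cursor=4
After op 8 (home): buf='TXSM' cursor=0

Answer: 0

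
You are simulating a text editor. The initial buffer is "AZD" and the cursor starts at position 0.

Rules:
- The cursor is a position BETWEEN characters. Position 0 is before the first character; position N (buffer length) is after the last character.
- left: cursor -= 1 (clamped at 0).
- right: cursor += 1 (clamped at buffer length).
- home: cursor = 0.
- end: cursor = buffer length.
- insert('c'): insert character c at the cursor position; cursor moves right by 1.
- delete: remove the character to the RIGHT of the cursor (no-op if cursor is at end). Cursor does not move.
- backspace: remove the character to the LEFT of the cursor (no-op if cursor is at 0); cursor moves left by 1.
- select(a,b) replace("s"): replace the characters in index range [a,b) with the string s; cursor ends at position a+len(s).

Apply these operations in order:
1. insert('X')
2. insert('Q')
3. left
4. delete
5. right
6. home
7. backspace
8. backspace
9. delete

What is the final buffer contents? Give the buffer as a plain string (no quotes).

Answer: AZD

Derivation:
After op 1 (insert('X')): buf='XAZD' cursor=1
After op 2 (insert('Q')): buf='XQAZD' cursor=2
After op 3 (left): buf='XQAZD' cursor=1
After op 4 (delete): buf='XAZD' cursor=1
After op 5 (right): buf='XAZD' cursor=2
After op 6 (home): buf='XAZD' cursor=0
After op 7 (backspace): buf='XAZD' cursor=0
After op 8 (backspace): buf='XAZD' cursor=0
After op 9 (delete): buf='AZD' cursor=0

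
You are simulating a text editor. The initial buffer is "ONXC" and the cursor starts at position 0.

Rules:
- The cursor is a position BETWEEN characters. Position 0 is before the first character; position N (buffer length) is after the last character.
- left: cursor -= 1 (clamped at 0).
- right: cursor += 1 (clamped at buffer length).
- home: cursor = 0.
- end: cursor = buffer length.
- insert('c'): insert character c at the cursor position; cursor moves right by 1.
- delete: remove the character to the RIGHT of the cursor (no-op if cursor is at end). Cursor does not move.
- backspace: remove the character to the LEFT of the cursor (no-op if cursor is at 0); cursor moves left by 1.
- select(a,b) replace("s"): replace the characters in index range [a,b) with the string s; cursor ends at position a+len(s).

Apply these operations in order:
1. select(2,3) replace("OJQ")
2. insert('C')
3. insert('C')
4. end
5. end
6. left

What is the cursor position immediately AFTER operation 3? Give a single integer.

After op 1 (select(2,3) replace("OJQ")): buf='ONOJQC' cursor=5
After op 2 (insert('C')): buf='ONOJQCC' cursor=6
After op 3 (insert('C')): buf='ONOJQCCC' cursor=7

Answer: 7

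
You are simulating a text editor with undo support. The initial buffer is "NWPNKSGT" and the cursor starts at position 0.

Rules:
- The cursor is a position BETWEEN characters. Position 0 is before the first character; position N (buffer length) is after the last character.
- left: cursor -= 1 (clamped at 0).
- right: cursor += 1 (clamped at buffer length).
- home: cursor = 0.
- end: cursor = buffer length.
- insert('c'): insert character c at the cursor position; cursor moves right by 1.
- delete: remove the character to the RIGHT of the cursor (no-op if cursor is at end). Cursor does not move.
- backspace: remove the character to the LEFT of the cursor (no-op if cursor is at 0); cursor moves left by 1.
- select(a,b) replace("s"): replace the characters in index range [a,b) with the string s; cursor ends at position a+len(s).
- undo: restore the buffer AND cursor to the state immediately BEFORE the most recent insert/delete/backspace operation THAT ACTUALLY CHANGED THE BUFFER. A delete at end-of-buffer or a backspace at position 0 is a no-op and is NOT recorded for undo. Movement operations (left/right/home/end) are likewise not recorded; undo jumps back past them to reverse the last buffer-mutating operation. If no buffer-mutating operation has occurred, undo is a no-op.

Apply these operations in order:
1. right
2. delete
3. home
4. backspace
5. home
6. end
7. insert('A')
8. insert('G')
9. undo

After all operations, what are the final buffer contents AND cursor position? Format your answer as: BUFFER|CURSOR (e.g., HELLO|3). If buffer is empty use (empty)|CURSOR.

After op 1 (right): buf='NWPNKSGT' cursor=1
After op 2 (delete): buf='NPNKSGT' cursor=1
After op 3 (home): buf='NPNKSGT' cursor=0
After op 4 (backspace): buf='NPNKSGT' cursor=0
After op 5 (home): buf='NPNKSGT' cursor=0
After op 6 (end): buf='NPNKSGT' cursor=7
After op 7 (insert('A')): buf='NPNKSGTA' cursor=8
After op 8 (insert('G')): buf='NPNKSGTAG' cursor=9
After op 9 (undo): buf='NPNKSGTA' cursor=8

Answer: NPNKSGTA|8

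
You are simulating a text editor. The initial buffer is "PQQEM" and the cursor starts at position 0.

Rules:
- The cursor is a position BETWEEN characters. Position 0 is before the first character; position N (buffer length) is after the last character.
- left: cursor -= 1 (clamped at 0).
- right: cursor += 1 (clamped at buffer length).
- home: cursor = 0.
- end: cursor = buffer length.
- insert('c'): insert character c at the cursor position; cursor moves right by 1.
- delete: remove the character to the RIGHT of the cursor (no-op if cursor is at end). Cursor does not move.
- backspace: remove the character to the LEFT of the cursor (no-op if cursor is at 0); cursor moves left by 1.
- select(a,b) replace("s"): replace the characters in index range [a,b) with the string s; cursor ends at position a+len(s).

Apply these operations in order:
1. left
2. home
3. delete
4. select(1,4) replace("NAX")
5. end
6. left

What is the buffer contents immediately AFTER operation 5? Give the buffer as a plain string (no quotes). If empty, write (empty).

Answer: QNAX

Derivation:
After op 1 (left): buf='PQQEM' cursor=0
After op 2 (home): buf='PQQEM' cursor=0
After op 3 (delete): buf='QQEM' cursor=0
After op 4 (select(1,4) replace("NAX")): buf='QNAX' cursor=4
After op 5 (end): buf='QNAX' cursor=4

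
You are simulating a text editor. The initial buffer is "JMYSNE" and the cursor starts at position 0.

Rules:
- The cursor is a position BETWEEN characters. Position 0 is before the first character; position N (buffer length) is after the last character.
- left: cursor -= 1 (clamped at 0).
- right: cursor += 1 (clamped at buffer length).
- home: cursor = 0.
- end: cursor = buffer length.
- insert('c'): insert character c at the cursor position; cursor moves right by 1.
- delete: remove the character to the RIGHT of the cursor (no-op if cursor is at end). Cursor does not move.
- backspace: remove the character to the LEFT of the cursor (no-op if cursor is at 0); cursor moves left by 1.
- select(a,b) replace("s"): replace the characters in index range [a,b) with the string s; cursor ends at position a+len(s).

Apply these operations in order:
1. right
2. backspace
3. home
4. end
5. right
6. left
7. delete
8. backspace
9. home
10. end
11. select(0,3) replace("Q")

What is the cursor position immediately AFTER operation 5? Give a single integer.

After op 1 (right): buf='JMYSNE' cursor=1
After op 2 (backspace): buf='MYSNE' cursor=0
After op 3 (home): buf='MYSNE' cursor=0
After op 4 (end): buf='MYSNE' cursor=5
After op 5 (right): buf='MYSNE' cursor=5

Answer: 5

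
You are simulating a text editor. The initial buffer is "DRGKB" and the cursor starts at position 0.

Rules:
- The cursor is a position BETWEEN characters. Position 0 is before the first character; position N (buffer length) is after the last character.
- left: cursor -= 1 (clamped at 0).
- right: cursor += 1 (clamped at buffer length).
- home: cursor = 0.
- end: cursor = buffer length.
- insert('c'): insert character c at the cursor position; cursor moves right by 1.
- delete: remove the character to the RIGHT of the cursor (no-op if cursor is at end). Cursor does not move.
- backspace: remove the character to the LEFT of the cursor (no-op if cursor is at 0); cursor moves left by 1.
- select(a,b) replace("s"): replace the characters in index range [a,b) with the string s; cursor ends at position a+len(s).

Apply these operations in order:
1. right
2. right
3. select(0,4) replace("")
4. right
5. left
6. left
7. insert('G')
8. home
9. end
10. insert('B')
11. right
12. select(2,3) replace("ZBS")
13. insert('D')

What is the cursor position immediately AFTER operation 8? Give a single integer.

Answer: 0

Derivation:
After op 1 (right): buf='DRGKB' cursor=1
After op 2 (right): buf='DRGKB' cursor=2
After op 3 (select(0,4) replace("")): buf='B' cursor=0
After op 4 (right): buf='B' cursor=1
After op 5 (left): buf='B' cursor=0
After op 6 (left): buf='B' cursor=0
After op 7 (insert('G')): buf='GB' cursor=1
After op 8 (home): buf='GB' cursor=0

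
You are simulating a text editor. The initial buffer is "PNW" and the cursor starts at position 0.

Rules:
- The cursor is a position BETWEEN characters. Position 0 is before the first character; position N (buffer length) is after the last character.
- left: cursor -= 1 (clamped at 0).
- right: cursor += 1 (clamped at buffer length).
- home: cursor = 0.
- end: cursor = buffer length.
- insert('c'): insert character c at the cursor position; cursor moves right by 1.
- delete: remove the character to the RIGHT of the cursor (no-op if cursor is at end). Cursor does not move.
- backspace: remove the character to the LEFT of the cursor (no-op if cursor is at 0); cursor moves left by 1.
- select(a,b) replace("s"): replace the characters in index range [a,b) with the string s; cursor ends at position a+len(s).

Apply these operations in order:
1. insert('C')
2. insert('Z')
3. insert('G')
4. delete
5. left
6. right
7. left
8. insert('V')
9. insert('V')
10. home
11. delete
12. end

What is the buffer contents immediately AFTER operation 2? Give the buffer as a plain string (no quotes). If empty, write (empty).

Answer: CZPNW

Derivation:
After op 1 (insert('C')): buf='CPNW' cursor=1
After op 2 (insert('Z')): buf='CZPNW' cursor=2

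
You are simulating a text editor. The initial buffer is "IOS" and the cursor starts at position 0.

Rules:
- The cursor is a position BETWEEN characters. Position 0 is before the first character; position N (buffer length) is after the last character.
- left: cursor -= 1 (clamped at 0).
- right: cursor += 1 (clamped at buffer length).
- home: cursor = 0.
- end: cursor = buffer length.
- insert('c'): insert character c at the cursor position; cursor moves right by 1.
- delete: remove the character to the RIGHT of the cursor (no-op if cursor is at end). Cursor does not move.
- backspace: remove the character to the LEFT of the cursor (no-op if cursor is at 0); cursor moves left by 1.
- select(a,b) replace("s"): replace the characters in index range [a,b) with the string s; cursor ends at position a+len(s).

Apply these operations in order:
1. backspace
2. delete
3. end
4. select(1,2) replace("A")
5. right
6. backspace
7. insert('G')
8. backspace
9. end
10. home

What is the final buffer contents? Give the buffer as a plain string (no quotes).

After op 1 (backspace): buf='IOS' cursor=0
After op 2 (delete): buf='OS' cursor=0
After op 3 (end): buf='OS' cursor=2
After op 4 (select(1,2) replace("A")): buf='OA' cursor=2
After op 5 (right): buf='OA' cursor=2
After op 6 (backspace): buf='O' cursor=1
After op 7 (insert('G')): buf='OG' cursor=2
After op 8 (backspace): buf='O' cursor=1
After op 9 (end): buf='O' cursor=1
After op 10 (home): buf='O' cursor=0

Answer: O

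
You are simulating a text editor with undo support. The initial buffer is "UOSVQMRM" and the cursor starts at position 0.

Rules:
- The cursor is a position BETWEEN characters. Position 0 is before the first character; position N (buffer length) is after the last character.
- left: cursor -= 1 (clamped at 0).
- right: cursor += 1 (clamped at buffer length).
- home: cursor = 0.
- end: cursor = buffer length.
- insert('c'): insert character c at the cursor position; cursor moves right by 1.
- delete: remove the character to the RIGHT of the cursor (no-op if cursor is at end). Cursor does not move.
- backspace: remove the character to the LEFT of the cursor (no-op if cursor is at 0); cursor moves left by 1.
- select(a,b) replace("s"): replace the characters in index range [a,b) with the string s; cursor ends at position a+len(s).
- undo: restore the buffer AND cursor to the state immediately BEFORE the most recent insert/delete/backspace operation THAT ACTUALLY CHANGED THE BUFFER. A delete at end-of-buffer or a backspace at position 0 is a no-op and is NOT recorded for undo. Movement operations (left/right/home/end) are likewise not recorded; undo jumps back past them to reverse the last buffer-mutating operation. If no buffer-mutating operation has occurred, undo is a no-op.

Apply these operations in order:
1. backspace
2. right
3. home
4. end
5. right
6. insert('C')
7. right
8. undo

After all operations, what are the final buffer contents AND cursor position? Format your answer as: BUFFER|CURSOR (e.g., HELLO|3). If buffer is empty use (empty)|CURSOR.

Answer: UOSVQMRM|8

Derivation:
After op 1 (backspace): buf='UOSVQMRM' cursor=0
After op 2 (right): buf='UOSVQMRM' cursor=1
After op 3 (home): buf='UOSVQMRM' cursor=0
After op 4 (end): buf='UOSVQMRM' cursor=8
After op 5 (right): buf='UOSVQMRM' cursor=8
After op 6 (insert('C')): buf='UOSVQMRMC' cursor=9
After op 7 (right): buf='UOSVQMRMC' cursor=9
After op 8 (undo): buf='UOSVQMRM' cursor=8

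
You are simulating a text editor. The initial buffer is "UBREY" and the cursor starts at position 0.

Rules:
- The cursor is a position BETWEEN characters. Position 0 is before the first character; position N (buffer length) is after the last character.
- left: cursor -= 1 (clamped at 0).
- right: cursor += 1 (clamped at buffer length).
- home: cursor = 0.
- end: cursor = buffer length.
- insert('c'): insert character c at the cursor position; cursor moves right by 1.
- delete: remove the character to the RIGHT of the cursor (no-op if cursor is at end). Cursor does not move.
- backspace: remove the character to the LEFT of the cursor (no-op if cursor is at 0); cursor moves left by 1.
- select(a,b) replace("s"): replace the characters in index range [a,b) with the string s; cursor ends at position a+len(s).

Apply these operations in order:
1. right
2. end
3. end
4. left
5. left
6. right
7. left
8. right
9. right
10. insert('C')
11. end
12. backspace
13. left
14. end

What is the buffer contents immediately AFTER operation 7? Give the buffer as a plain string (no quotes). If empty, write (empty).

After op 1 (right): buf='UBREY' cursor=1
After op 2 (end): buf='UBREY' cursor=5
After op 3 (end): buf='UBREY' cursor=5
After op 4 (left): buf='UBREY' cursor=4
After op 5 (left): buf='UBREY' cursor=3
After op 6 (right): buf='UBREY' cursor=4
After op 7 (left): buf='UBREY' cursor=3

Answer: UBREY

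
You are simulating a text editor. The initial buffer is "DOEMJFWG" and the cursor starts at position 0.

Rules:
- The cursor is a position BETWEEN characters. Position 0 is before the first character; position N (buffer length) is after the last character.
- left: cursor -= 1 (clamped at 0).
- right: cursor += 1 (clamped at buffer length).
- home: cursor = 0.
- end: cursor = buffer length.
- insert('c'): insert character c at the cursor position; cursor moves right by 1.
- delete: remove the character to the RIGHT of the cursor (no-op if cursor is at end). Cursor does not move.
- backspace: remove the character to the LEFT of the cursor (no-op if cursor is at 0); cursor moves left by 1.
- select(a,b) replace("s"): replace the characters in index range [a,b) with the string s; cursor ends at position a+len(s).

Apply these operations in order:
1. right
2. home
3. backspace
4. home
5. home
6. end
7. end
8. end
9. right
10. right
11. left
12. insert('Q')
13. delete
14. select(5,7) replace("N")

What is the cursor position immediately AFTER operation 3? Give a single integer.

After op 1 (right): buf='DOEMJFWG' cursor=1
After op 2 (home): buf='DOEMJFWG' cursor=0
After op 3 (backspace): buf='DOEMJFWG' cursor=0

Answer: 0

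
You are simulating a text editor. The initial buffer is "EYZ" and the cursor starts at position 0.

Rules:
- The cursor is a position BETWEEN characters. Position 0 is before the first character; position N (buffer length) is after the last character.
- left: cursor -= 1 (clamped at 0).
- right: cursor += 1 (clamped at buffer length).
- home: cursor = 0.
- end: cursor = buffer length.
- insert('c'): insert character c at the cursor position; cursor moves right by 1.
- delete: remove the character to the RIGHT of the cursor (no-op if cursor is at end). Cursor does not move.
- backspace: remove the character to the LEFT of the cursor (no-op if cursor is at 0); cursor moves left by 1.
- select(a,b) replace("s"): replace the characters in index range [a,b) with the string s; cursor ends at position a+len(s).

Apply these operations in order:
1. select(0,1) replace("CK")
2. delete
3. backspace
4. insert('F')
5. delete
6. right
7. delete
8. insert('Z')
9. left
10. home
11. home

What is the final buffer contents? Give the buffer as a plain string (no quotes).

After op 1 (select(0,1) replace("CK")): buf='CKYZ' cursor=2
After op 2 (delete): buf='CKZ' cursor=2
After op 3 (backspace): buf='CZ' cursor=1
After op 4 (insert('F')): buf='CFZ' cursor=2
After op 5 (delete): buf='CF' cursor=2
After op 6 (right): buf='CF' cursor=2
After op 7 (delete): buf='CF' cursor=2
After op 8 (insert('Z')): buf='CFZ' cursor=3
After op 9 (left): buf='CFZ' cursor=2
After op 10 (home): buf='CFZ' cursor=0
After op 11 (home): buf='CFZ' cursor=0

Answer: CFZ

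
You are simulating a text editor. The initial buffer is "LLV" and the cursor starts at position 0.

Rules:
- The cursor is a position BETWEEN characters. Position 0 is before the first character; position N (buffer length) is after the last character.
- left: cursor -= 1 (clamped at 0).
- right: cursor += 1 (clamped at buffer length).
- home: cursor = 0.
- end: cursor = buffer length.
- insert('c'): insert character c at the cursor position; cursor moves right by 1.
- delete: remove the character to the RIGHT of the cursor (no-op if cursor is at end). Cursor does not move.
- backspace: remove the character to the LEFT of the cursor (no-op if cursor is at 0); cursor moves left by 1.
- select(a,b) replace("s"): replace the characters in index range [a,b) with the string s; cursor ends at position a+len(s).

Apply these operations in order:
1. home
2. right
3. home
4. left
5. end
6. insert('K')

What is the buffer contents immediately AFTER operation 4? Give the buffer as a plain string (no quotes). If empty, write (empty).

Answer: LLV

Derivation:
After op 1 (home): buf='LLV' cursor=0
After op 2 (right): buf='LLV' cursor=1
After op 3 (home): buf='LLV' cursor=0
After op 4 (left): buf='LLV' cursor=0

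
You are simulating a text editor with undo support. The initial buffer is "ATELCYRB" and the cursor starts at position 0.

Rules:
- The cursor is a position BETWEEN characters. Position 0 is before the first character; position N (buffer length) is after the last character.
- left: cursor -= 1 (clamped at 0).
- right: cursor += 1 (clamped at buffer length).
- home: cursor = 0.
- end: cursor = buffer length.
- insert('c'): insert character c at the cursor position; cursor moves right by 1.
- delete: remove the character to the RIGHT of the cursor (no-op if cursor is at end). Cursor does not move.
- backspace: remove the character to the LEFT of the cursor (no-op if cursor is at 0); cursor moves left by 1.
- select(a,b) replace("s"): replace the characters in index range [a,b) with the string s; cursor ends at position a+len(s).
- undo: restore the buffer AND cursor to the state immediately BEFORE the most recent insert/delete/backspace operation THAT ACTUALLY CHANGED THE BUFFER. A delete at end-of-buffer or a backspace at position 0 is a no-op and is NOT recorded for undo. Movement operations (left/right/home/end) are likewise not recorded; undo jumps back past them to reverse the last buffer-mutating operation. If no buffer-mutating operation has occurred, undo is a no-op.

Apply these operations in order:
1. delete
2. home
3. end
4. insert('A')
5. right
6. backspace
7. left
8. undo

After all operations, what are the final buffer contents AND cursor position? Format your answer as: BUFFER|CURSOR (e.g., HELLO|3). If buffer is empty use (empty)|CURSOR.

After op 1 (delete): buf='TELCYRB' cursor=0
After op 2 (home): buf='TELCYRB' cursor=0
After op 3 (end): buf='TELCYRB' cursor=7
After op 4 (insert('A')): buf='TELCYRBA' cursor=8
After op 5 (right): buf='TELCYRBA' cursor=8
After op 6 (backspace): buf='TELCYRB' cursor=7
After op 7 (left): buf='TELCYRB' cursor=6
After op 8 (undo): buf='TELCYRBA' cursor=8

Answer: TELCYRBA|8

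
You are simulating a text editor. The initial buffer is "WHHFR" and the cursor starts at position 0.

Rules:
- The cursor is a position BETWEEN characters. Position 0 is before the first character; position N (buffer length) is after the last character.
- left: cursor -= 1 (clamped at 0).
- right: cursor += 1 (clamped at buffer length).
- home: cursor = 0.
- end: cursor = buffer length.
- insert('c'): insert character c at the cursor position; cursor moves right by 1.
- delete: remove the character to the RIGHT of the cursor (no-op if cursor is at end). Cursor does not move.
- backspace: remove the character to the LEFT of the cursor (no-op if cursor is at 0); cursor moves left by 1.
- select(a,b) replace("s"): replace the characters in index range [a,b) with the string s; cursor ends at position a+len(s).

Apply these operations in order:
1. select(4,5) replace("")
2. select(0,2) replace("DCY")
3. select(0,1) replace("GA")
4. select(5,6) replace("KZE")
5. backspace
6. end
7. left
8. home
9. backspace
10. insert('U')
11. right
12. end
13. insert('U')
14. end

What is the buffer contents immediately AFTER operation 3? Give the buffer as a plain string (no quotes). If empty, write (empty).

After op 1 (select(4,5) replace("")): buf='WHHF' cursor=4
After op 2 (select(0,2) replace("DCY")): buf='DCYHF' cursor=3
After op 3 (select(0,1) replace("GA")): buf='GACYHF' cursor=2

Answer: GACYHF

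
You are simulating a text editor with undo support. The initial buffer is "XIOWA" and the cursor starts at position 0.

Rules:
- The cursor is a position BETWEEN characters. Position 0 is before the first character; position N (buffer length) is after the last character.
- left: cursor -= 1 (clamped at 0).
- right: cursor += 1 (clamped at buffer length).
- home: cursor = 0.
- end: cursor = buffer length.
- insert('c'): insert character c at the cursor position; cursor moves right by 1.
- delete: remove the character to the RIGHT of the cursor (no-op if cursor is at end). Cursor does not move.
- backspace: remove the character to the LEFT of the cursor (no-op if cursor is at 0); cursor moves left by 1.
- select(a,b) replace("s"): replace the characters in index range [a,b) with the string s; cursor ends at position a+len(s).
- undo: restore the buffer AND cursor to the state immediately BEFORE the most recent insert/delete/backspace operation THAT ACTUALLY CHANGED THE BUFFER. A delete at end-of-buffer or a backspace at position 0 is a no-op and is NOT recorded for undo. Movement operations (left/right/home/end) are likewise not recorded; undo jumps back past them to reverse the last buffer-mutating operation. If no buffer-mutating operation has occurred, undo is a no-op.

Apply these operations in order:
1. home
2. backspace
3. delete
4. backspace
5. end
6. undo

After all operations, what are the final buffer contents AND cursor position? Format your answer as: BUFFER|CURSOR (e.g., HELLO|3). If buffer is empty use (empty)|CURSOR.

Answer: XIOWA|0

Derivation:
After op 1 (home): buf='XIOWA' cursor=0
After op 2 (backspace): buf='XIOWA' cursor=0
After op 3 (delete): buf='IOWA' cursor=0
After op 4 (backspace): buf='IOWA' cursor=0
After op 5 (end): buf='IOWA' cursor=4
After op 6 (undo): buf='XIOWA' cursor=0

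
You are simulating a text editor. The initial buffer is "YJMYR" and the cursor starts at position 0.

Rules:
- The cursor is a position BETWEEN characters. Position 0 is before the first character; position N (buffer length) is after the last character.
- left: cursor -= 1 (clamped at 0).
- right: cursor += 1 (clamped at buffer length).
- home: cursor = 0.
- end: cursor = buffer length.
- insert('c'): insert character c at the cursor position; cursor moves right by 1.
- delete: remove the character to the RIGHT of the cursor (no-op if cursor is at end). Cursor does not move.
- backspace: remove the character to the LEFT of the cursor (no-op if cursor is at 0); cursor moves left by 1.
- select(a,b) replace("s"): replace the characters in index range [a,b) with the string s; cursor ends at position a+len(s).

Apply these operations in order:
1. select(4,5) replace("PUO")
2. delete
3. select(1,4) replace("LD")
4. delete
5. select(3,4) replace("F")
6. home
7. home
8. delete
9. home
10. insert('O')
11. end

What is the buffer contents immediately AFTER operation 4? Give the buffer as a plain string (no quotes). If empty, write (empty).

Answer: YLDUO

Derivation:
After op 1 (select(4,5) replace("PUO")): buf='YJMYPUO' cursor=7
After op 2 (delete): buf='YJMYPUO' cursor=7
After op 3 (select(1,4) replace("LD")): buf='YLDPUO' cursor=3
After op 4 (delete): buf='YLDUO' cursor=3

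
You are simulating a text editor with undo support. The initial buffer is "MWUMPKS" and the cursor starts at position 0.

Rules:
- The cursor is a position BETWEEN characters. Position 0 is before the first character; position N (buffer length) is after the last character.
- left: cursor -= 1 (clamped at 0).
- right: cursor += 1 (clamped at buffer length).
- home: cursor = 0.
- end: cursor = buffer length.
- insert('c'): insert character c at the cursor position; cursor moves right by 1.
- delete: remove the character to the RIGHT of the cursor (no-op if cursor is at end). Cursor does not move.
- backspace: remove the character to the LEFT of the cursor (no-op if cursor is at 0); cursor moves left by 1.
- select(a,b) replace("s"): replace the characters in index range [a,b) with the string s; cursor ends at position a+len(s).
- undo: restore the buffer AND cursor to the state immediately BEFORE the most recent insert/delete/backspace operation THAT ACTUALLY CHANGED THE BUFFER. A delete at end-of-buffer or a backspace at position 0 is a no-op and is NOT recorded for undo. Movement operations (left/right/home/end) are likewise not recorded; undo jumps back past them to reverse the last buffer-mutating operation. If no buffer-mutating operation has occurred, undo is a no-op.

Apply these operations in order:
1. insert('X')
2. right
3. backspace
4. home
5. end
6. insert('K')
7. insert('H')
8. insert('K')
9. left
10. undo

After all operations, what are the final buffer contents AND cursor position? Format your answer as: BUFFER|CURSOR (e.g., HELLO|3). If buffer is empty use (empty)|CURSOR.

After op 1 (insert('X')): buf='XMWUMPKS' cursor=1
After op 2 (right): buf='XMWUMPKS' cursor=2
After op 3 (backspace): buf='XWUMPKS' cursor=1
After op 4 (home): buf='XWUMPKS' cursor=0
After op 5 (end): buf='XWUMPKS' cursor=7
After op 6 (insert('K')): buf='XWUMPKSK' cursor=8
After op 7 (insert('H')): buf='XWUMPKSKH' cursor=9
After op 8 (insert('K')): buf='XWUMPKSKHK' cursor=10
After op 9 (left): buf='XWUMPKSKHK' cursor=9
After op 10 (undo): buf='XWUMPKSKH' cursor=9

Answer: XWUMPKSKH|9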